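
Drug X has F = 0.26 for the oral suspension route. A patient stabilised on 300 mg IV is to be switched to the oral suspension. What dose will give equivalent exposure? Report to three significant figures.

D_oral = 1150 mg

For equal systemic exposure: F × D_ev = D_iv
D_ev = D_iv / F = 300 / 0.26 = 1153.85 mg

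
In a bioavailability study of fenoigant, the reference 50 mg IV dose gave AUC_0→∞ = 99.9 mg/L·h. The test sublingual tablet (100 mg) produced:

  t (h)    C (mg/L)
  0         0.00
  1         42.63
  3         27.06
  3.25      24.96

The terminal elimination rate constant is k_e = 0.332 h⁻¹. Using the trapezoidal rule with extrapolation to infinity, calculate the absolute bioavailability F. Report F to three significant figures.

Trapezoidal AUC_0→3.25 (sublingual tablet):
  [0→1]: (0.00+42.63)/2 × 1 = 21.315
  [1→3]: (42.63+27.06)/2 × 2 = 69.69
  [3→3.25]: (27.06+24.96)/2 × 0.25 = 6.5025
  Sum = 97.5075 mg/L·h
Tail: C_last/k_e = 24.96/0.332 = 75.181
AUC_0→∞ (sublingual tablet) = 97.5075 + 75.181 = 172.6885 mg/L·h
F = (AUC_ev/D_ev)/(AUC_iv/D_iv) = (172.6885/100)/(99.9/50) = 1.726885/1.998 = 0.8643

F = 0.864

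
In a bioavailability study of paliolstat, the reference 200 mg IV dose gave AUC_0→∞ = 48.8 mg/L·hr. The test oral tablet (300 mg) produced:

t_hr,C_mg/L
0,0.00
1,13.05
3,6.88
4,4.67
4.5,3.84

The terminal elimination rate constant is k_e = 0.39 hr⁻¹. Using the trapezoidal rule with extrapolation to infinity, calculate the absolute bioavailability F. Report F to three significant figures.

Trapezoidal AUC_0→4.5 (oral tablet):
  [0→1]: (0.00+13.05)/2 × 1 = 6.525
  [1→3]: (13.05+6.88)/2 × 2 = 19.93
  [3→4]: (6.88+4.67)/2 × 1 = 5.775
  [4→4.5]: (4.67+3.84)/2 × 0.5 = 2.1275
  Sum = 34.3575 mg/L·hr
Tail: C_last/k_e = 3.84/0.39 = 9.846
AUC_0→∞ (oral tablet) = 34.3575 + 9.846 = 44.2035 mg/L·hr
F = (AUC_ev/D_ev)/(AUC_iv/D_iv) = (44.2035/300)/(48.8/200) = 0.147345/0.244 = 0.6039

F = 0.604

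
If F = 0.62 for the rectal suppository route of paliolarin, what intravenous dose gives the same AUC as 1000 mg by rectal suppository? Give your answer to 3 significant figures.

D_iv = 620 mg

Systemic exposure from an extravascular dose = F × D_ev, so the equivalent IV dose is F × D_ev.
D_iv = F × D_ev = 0.62 × 1000 = 620 mg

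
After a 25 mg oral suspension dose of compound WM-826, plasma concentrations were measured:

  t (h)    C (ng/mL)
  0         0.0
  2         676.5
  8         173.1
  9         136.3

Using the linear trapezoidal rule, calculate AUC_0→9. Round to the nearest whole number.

Trapezoidal AUC_0→9:
  [0→2]: (0.0+676.5)/2 × 2 = 676.5
  [2→8]: (676.5+173.1)/2 × 6 = 2548.8
  [8→9]: (173.1+136.3)/2 × 1 = 154.7
  Sum = 3380.0 ng/mL·h

AUC = 3380 ng/mL·h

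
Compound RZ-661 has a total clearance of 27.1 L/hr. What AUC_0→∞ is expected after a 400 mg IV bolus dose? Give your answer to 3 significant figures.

AUC_0→∞ = Dose_iv / CL
        = 400 / 27.1 = 14.7601 mg/L·hr

AUC = 14.8 mg/L·hr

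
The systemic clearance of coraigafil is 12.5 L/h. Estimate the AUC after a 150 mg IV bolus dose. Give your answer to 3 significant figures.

AUC = 12.0 mg/L·h

AUC_0→∞ = Dose_iv / CL
        = 150 / 12.5 = 12 mg/L·h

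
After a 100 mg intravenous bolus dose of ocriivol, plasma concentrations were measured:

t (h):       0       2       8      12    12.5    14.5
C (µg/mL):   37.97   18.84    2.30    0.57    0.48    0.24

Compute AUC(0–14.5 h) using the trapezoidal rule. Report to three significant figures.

AUC = 127 µg/mL·h

Trapezoidal AUC_0→14.5:
  [0→2]: (37.97+18.84)/2 × 2 = 56.81
  [2→8]: (18.84+2.30)/2 × 6 = 63.42
  [8→12]: (2.30+0.57)/2 × 4 = 5.74
  [12→12.5]: (0.57+0.48)/2 × 0.5 = 0.2625
  [12.5→14.5]: (0.48+0.24)/2 × 2 = 0.72
  Sum = 126.9525 µg/mL·h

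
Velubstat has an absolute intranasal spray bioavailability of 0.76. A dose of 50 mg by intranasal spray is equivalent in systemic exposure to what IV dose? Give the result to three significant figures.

Systemic exposure from an extravascular dose = F × D_ev, so the equivalent IV dose is F × D_ev.
D_iv = F × D_ev = 0.76 × 50 = 38 mg

D_iv = 38.0 mg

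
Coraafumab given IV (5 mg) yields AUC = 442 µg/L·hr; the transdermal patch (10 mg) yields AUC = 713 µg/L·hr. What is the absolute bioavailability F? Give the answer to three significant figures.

F = (AUC_ev / D_ev) / (AUC_iv / D_iv)
  = (713/10) / (442/5)
  = 71.3 / 88.4 = 0.8066

F = 0.807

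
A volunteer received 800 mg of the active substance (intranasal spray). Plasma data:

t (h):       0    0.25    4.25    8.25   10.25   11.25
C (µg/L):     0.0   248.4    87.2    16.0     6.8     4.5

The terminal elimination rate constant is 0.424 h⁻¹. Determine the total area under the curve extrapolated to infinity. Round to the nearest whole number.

Trapezoidal AUC_0→11.25:
  [0→0.25]: (0.0+248.4)/2 × 0.25 = 31.05
  [0.25→4.25]: (248.4+87.2)/2 × 4 = 671.2
  [4.25→8.25]: (87.2+16.0)/2 × 4 = 206.4
  [8.25→10.25]: (16.0+6.8)/2 × 2 = 22.8
  [10.25→11.25]: (6.8+4.5)/2 × 1 = 5.65
  Sum = 937.1 µg/L·h
Extrapolated tail: C_last / k_e = 4.5 / 0.424 = 10.613
AUC_0→∞ = 937.1 + 10.613 = 947.713 µg/L·h

AUC = 948 µg/L·h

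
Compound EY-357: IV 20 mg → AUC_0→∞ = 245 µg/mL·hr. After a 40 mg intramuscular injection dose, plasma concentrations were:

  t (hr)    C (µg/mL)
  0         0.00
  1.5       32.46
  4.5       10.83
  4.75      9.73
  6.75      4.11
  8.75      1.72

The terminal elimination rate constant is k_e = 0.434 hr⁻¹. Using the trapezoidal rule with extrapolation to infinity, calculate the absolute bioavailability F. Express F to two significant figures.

F = 0.24

Trapezoidal AUC_0→8.75 (intramuscular injection):
  [0→1.5]: (0.00+32.46)/2 × 1.5 = 24.345
  [1.5→4.5]: (32.46+10.83)/2 × 3 = 64.935
  [4.5→4.75]: (10.83+9.73)/2 × 0.25 = 2.57
  [4.75→6.75]: (9.73+4.11)/2 × 2 = 13.84
  [6.75→8.75]: (4.11+1.72)/2 × 2 = 5.83
  Sum = 111.52 µg/mL·hr
Tail: C_last/k_e = 1.72/0.434 = 3.963
AUC_0→∞ (intramuscular injection) = 111.52 + 3.963 = 115.483 µg/mL·hr
F = (AUC_ev/D_ev)/(AUC_iv/D_iv) = (115.483/40)/(245/20) = 2.887075/12.25 = 0.2357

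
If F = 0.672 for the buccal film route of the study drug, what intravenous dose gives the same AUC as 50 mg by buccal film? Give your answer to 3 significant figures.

Systemic exposure from an extravascular dose = F × D_ev, so the equivalent IV dose is F × D_ev.
D_iv = F × D_ev = 0.672 × 50 = 33.6 mg

D_iv = 33.6 mg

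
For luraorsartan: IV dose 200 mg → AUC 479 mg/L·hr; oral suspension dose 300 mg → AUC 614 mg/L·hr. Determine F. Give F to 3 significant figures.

F = (AUC_ev / D_ev) / (AUC_iv / D_iv)
  = (614/300) / (479/200)
  = 2.04667 / 2.395 = 0.8546

F = 0.855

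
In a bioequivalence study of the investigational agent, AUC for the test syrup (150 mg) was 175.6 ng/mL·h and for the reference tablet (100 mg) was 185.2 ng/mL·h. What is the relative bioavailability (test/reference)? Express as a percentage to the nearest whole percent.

F_rel = (AUC_test/D_test) / (AUC_ref/D_ref)
      = (175.6/150) / (185.2/100)
      = 1.17067 / 1.852 = 0.6321 = 63.21%

F_rel = 63%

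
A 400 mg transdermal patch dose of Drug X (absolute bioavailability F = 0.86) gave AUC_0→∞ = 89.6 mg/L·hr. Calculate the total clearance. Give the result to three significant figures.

CL = 3.84 L/hr

CL = F × Dose / AUC_0→∞
   = 0.86 × 400 / 89.6 = 3.83929 L/hr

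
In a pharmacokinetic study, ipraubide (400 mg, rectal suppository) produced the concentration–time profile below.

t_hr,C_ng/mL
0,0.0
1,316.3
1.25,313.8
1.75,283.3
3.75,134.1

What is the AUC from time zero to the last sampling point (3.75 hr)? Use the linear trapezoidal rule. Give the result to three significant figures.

AUC = 804 ng/mL·hr

Trapezoidal AUC_0→3.75:
  [0→1]: (0.0+316.3)/2 × 1 = 158.15
  [1→1.25]: (316.3+313.8)/2 × 0.25 = 78.7625
  [1.25→1.75]: (313.8+283.3)/2 × 0.5 = 149.275
  [1.75→3.75]: (283.3+134.1)/2 × 2 = 417.4
  Sum = 803.5875 ng/mL·hr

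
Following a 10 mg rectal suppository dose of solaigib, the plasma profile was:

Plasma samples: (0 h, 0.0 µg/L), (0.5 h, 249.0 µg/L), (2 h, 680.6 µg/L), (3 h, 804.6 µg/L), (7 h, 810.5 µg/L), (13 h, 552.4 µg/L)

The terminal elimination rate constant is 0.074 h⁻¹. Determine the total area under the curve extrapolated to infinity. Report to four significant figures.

AUC = 16290 µg/L·h

Trapezoidal AUC_0→13:
  [0→0.5]: (0.0+249.0)/2 × 0.5 = 62.25
  [0.5→2]: (249.0+680.6)/2 × 1.5 = 697.2
  [2→3]: (680.6+804.6)/2 × 1 = 742.6
  [3→7]: (804.6+810.5)/2 × 4 = 3230.2
  [7→13]: (810.5+552.4)/2 × 6 = 4088.7
  Sum = 8820.95 µg/L·h
Extrapolated tail: C_last / k_e = 552.4 / 0.074 = 7464.865
AUC_0→∞ = 8820.95 + 7464.865 = 16285.815 µg/L·h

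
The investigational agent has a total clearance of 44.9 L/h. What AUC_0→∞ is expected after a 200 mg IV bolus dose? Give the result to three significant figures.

AUC = 4.45 mg/L·h

AUC_0→∞ = Dose_iv / CL
        = 200 / 44.9 = 4.45434 mg/L·h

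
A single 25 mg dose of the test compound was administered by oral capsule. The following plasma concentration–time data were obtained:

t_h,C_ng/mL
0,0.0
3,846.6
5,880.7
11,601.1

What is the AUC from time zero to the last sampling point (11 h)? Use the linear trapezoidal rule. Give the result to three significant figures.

AUC = 7440 ng/mL·h

Trapezoidal AUC_0→11:
  [0→3]: (0.0+846.6)/2 × 3 = 1269.9
  [3→5]: (846.6+880.7)/2 × 2 = 1727.3
  [5→11]: (880.7+601.1)/2 × 6 = 4445.4
  Sum = 7442.6 ng/mL·h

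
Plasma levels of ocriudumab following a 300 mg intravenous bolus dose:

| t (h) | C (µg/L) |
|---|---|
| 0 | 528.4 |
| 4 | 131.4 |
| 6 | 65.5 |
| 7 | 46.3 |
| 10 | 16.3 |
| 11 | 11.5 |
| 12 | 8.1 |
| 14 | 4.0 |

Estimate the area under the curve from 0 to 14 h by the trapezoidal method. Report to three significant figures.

Trapezoidal AUC_0→14:
  [0→4]: (528.4+131.4)/2 × 4 = 1319.6
  [4→6]: (131.4+65.5)/2 × 2 = 196.9
  [6→7]: (65.5+46.3)/2 × 1 = 55.9
  [7→10]: (46.3+16.3)/2 × 3 = 93.9
  [10→11]: (16.3+11.5)/2 × 1 = 13.9
  [11→12]: (11.5+8.1)/2 × 1 = 9.8
  [12→14]: (8.1+4.0)/2 × 2 = 12.1
  Sum = 1702.1 µg/L·h

AUC = 1700 µg/L·h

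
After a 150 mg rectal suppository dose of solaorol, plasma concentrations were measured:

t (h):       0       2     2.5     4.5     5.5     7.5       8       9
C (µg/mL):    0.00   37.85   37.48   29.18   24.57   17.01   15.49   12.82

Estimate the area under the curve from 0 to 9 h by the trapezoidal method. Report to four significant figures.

AUC = 214.1 µg/mL·h

Trapezoidal AUC_0→9:
  [0→2]: (0.00+37.85)/2 × 2 = 37.85
  [2→2.5]: (37.85+37.48)/2 × 0.5 = 18.8325
  [2.5→4.5]: (37.48+29.18)/2 × 2 = 66.66
  [4.5→5.5]: (29.18+24.57)/2 × 1 = 26.875
  [5.5→7.5]: (24.57+17.01)/2 × 2 = 41.58
  [7.5→8]: (17.01+15.49)/2 × 0.5 = 8.125
  [8→9]: (15.49+12.82)/2 × 1 = 14.155
  Sum = 214.0775 µg/mL·h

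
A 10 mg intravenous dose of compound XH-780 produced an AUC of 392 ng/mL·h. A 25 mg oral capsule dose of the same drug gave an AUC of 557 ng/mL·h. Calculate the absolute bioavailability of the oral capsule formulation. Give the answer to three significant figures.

F = (AUC_ev / D_ev) / (AUC_iv / D_iv)
  = (557/25) / (392/10)
  = 22.28 / 39.2 = 0.5684

F = 0.568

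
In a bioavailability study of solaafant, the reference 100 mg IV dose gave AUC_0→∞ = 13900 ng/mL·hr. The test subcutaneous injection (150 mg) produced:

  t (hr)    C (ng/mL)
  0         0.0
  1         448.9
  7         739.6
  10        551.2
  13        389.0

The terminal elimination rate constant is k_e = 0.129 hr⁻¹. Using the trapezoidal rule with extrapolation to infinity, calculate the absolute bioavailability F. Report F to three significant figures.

F = 0.487

Trapezoidal AUC_0→13 (subcutaneous injection):
  [0→1]: (0.0+448.9)/2 × 1 = 224.45
  [1→7]: (448.9+739.6)/2 × 6 = 3565.5
  [7→10]: (739.6+551.2)/2 × 3 = 1936.2
  [10→13]: (551.2+389.0)/2 × 3 = 1410.3
  Sum = 7136.45 ng/mL·hr
Tail: C_last/k_e = 389.0/0.129 = 3015.504
AUC_0→∞ (subcutaneous injection) = 7136.45 + 3015.504 = 10151.954 ng/mL·hr
F = (AUC_ev/D_ev)/(AUC_iv/D_iv) = (10151.954/150)/(13900/100) = 67.6797/139 = 0.4869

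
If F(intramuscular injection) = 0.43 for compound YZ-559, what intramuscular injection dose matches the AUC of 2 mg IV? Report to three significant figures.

D_intramuscular = 4.65 mg

For equal systemic exposure: F × D_ev = D_iv
D_ev = D_iv / F = 2 / 0.43 = 4.65116 mg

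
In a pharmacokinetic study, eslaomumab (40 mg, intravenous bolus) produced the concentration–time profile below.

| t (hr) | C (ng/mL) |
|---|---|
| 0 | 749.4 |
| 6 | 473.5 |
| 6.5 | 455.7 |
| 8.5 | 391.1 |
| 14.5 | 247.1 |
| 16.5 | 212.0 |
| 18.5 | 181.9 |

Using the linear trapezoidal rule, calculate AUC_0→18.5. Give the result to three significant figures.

AUC = 7520 ng/mL·hr

Trapezoidal AUC_0→18.5:
  [0→6]: (749.4+473.5)/2 × 6 = 3668.7
  [6→6.5]: (473.5+455.7)/2 × 0.5 = 232.3
  [6.5→8.5]: (455.7+391.1)/2 × 2 = 846.8
  [8.5→14.5]: (391.1+247.1)/2 × 6 = 1914.6
  [14.5→16.5]: (247.1+212.0)/2 × 2 = 459.1
  [16.5→18.5]: (212.0+181.9)/2 × 2 = 393.9
  Sum = 7515.4 ng/mL·hr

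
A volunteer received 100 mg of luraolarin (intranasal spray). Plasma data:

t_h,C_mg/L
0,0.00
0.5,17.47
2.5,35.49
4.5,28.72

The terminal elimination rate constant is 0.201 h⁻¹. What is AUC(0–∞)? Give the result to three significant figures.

AUC = 264 mg/L·h

Trapezoidal AUC_0→4.5:
  [0→0.5]: (0.00+17.47)/2 × 0.5 = 4.3675
  [0.5→2.5]: (17.47+35.49)/2 × 2 = 52.96
  [2.5→4.5]: (35.49+28.72)/2 × 2 = 64.21
  Sum = 121.5375 mg/L·h
Extrapolated tail: C_last / k_e = 28.72 / 0.201 = 142.886
AUC_0→∞ = 121.5375 + 142.886 = 264.4235 mg/L·h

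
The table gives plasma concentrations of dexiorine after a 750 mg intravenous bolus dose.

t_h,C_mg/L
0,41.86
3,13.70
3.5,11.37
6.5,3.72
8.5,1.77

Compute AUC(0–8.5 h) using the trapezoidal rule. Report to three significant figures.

Trapezoidal AUC_0→8.5:
  [0→3]: (41.86+13.70)/2 × 3 = 83.34
  [3→3.5]: (13.70+11.37)/2 × 0.5 = 6.2675
  [3.5→6.5]: (11.37+3.72)/2 × 3 = 22.635
  [6.5→8.5]: (3.72+1.77)/2 × 2 = 5.49
  Sum = 117.7325 mg/L·h

AUC = 118 mg/L·h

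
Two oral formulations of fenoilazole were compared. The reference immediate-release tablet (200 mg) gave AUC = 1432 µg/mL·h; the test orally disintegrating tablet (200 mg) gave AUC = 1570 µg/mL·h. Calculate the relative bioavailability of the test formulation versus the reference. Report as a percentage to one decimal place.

F_rel = 109.6%

F_rel = (AUC_test/D_test) / (AUC_ref/D_ref)
      = (1570/200) / (1432/200)
      = 7.85 / 7.16 = 1.0964 = 109.64%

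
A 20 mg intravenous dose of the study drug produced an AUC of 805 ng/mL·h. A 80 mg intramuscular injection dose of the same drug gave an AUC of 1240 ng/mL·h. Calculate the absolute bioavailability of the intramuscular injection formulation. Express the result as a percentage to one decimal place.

F = (AUC_ev / D_ev) / (AUC_iv / D_iv)
  = (1240/80) / (805/20)
  = 15.5 / 40.25 = 0.3851
  = 38.51%

F = 38.5%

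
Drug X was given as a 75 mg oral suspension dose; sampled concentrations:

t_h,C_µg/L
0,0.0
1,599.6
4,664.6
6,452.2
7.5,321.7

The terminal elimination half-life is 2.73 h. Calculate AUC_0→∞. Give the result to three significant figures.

Trapezoidal AUC_0→7.5:
  [0→1]: (0.0+599.6)/2 × 1 = 299.8
  [1→4]: (599.6+664.6)/2 × 3 = 1896.3
  [4→6]: (664.6+452.2)/2 × 2 = 1116.8
  [6→7.5]: (452.2+321.7)/2 × 1.5 = 580.425
  Sum = 3893.325 µg/L·h
k_e = ln2 / t½ = 0.693147 / 2.73 = 0.2539 h^-1
Extrapolated tail: C_last / k_e = 321.7 / 0.2539 = 1267.034
AUC_0→∞ = 3893.325 + 1267.034 = 5160.359 µg/L·h

AUC = 5160 µg/L·h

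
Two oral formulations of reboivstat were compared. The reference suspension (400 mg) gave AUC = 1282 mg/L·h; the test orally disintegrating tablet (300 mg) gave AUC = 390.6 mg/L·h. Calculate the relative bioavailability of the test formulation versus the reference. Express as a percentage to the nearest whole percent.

F_rel = (AUC_test/D_test) / (AUC_ref/D_ref)
      = (390.6/300) / (1282/400)
      = 1.302 / 3.205 = 0.4062 = 40.62%

F_rel = 41%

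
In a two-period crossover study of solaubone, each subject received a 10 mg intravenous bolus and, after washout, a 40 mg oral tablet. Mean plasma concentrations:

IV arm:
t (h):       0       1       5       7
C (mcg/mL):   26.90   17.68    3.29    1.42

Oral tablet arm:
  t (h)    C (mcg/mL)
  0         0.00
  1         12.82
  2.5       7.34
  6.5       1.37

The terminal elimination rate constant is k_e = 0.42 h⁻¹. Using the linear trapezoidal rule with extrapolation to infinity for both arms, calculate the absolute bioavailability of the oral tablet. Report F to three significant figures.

Trapezoidal AUC_0→7 (IV):
  [0→1]: (26.90+17.68)/2 × 1 = 22.29
  [1→5]: (17.68+3.29)/2 × 4 = 41.94
  [5→7]: (3.29+1.42)/2 × 2 = 4.71
  Sum = 68.94 mcg/mL·h
IV tail: 1.42/0.42 = 3.381; AUC_iv,0→∞ = 68.94 + 3.381 = 72.321 mcg/mL·h
Trapezoidal AUC_0→6.5 (oral tablet):
  [0→1]: (0.00+12.82)/2 × 1 = 6.41
  [1→2.5]: (12.82+7.34)/2 × 1.5 = 15.12
  [2.5→6.5]: (7.34+1.37)/2 × 4 = 17.42
  Sum = 38.95 mcg/mL·h
oral tablet tail: 1.37/0.42 = 3.262; AUC_ev,0→∞ = 38.95 + 3.262 = 42.212 mcg/mL·h
F = (AUC_ev/D_ev)/(AUC_iv/D_iv) = (42.212/40)/(72.321/10) = 1.0553/7.2321 = 0.1459

F = 0.146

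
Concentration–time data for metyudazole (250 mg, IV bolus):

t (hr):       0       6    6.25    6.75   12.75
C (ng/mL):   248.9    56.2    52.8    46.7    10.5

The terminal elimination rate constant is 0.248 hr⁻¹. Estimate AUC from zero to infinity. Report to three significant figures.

AUC = 1170 ng/mL·hr

Trapezoidal AUC_0→12.75:
  [0→6]: (248.9+56.2)/2 × 6 = 915.3
  [6→6.25]: (56.2+52.8)/2 × 0.25 = 13.625
  [6.25→6.75]: (52.8+46.7)/2 × 0.5 = 24.875
  [6.75→12.75]: (46.7+10.5)/2 × 6 = 171.6
  Sum = 1125.4 ng/mL·hr
Extrapolated tail: C_last / k_e = 10.5 / 0.248 = 42.339
AUC_0→∞ = 1125.4 + 42.339 = 1167.739 ng/mL·hr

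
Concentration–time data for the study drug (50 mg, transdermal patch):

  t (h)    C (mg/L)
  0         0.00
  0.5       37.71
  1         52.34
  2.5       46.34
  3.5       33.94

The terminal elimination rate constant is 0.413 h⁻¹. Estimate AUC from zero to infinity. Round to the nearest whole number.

Trapezoidal AUC_0→3.5:
  [0→0.5]: (0.00+37.71)/2 × 0.5 = 9.4275
  [0.5→1]: (37.71+52.34)/2 × 0.5 = 22.5125
  [1→2.5]: (52.34+46.34)/2 × 1.5 = 74.01
  [2.5→3.5]: (46.34+33.94)/2 × 1 = 40.14
  Sum = 146.09 mg/L·h
Extrapolated tail: C_last / k_e = 33.94 / 0.413 = 82.179
AUC_0→∞ = 146.09 + 82.179 = 228.269 mg/L·h

AUC = 228 mg/L·h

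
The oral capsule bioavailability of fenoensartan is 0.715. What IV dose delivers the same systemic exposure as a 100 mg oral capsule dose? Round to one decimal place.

D_iv = 71.5 mg

Systemic exposure from an extravascular dose = F × D_ev, so the equivalent IV dose is F × D_ev.
D_iv = F × D_ev = 0.715 × 100 = 71.5 mg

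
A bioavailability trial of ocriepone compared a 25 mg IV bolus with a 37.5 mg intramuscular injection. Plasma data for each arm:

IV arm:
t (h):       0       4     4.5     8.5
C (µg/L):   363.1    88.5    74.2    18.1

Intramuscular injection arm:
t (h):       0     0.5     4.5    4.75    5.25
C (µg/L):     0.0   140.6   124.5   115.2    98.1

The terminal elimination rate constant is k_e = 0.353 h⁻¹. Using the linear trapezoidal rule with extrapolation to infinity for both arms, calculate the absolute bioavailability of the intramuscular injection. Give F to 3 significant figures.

Trapezoidal AUC_0→8.5 (IV):
  [0→4]: (363.1+88.5)/2 × 4 = 903.2
  [4→4.5]: (88.5+74.2)/2 × 0.5 = 40.675
  [4.5→8.5]: (74.2+18.1)/2 × 4 = 184.6
  Sum = 1128.475 µg/L·h
IV tail: 18.1/0.353 = 51.275; AUC_iv,0→∞ = 1128.475 + 51.275 = 1179.75 µg/L·h
Trapezoidal AUC_0→5.25 (intramuscular injection):
  [0→0.5]: (0.0+140.6)/2 × 0.5 = 35.15
  [0.5→4.5]: (140.6+124.5)/2 × 4 = 530.2
  [4.5→4.75]: (124.5+115.2)/2 × 0.25 = 29.9625
  [4.75→5.25]: (115.2+98.1)/2 × 0.5 = 53.325
  Sum = 648.6375 µg/L·h
intramuscular injection tail: 98.1/0.353 = 277.904; AUC_ev,0→∞ = 648.6375 + 277.904 = 926.5415 µg/L·h
F = (AUC_ev/D_ev)/(AUC_iv/D_iv) = (926.5415/37.5)/(1179.75/25) = 24.7078/47.19 = 0.5236

F = 0.524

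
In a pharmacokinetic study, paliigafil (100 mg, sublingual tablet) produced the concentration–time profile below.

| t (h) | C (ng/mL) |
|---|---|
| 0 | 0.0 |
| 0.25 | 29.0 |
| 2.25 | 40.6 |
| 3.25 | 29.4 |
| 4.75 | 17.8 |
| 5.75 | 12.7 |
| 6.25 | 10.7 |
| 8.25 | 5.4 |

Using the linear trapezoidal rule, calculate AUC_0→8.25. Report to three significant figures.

Trapezoidal AUC_0→8.25:
  [0→0.25]: (0.0+29.0)/2 × 0.25 = 3.625
  [0.25→2.25]: (29.0+40.6)/2 × 2 = 69.6
  [2.25→3.25]: (40.6+29.4)/2 × 1 = 35.0
  [3.25→4.75]: (29.4+17.8)/2 × 1.5 = 35.4
  [4.75→5.75]: (17.8+12.7)/2 × 1 = 15.25
  [5.75→6.25]: (12.7+10.7)/2 × 0.5 = 5.85
  [6.25→8.25]: (10.7+5.4)/2 × 2 = 16.1
  Sum = 180.825 ng/mL·h

AUC = 181 ng/mL·h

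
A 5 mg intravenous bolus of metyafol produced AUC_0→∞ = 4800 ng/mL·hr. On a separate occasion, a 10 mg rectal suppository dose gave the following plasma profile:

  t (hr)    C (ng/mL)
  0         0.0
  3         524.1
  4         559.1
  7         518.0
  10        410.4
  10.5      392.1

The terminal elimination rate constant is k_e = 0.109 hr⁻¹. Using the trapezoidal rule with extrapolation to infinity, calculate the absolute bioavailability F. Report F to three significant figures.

Trapezoidal AUC_0→10.5 (rectal suppository):
  [0→3]: (0.0+524.1)/2 × 3 = 786.15
  [3→4]: (524.1+559.1)/2 × 1 = 541.6
  [4→7]: (559.1+518.0)/2 × 3 = 1615.65
  [7→10]: (518.0+410.4)/2 × 3 = 1392.6
  [10→10.5]: (410.4+392.1)/2 × 0.5 = 200.625
  Sum = 4536.625 ng/mL·hr
Tail: C_last/k_e = 392.1/0.109 = 3597.248
AUC_0→∞ (rectal suppository) = 4536.625 + 3597.248 = 8133.873 ng/mL·hr
F = (AUC_ev/D_ev)/(AUC_iv/D_iv) = (8133.873/10)/(4800/5) = 813.3873/960 = 0.8473

F = 0.847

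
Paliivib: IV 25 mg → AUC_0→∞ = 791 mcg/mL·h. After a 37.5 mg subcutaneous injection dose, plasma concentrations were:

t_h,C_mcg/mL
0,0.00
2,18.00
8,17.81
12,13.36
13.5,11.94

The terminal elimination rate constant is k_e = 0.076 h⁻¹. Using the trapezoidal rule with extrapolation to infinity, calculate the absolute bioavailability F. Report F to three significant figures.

Trapezoidal AUC_0→13.5 (subcutaneous injection):
  [0→2]: (0.00+18.00)/2 × 2 = 18.0
  [2→8]: (18.00+17.81)/2 × 6 = 107.43
  [8→12]: (17.81+13.36)/2 × 4 = 62.34
  [12→13.5]: (13.36+11.94)/2 × 1.5 = 18.975
  Sum = 206.745 mcg/mL·h
Tail: C_last/k_e = 11.94/0.076 = 157.105
AUC_0→∞ (subcutaneous injection) = 206.745 + 157.105 = 363.85 mcg/mL·h
F = (AUC_ev/D_ev)/(AUC_iv/D_iv) = (363.85/37.5)/(791/25) = 9.70267/31.64 = 0.3067

F = 0.307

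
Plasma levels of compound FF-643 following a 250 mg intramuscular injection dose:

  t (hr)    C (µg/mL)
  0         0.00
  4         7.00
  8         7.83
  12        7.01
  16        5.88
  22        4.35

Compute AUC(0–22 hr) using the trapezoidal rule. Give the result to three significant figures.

AUC = 130 µg/mL·hr

Trapezoidal AUC_0→22:
  [0→4]: (0.00+7.00)/2 × 4 = 14.0
  [4→8]: (7.00+7.83)/2 × 4 = 29.66
  [8→12]: (7.83+7.01)/2 × 4 = 29.68
  [12→16]: (7.01+5.88)/2 × 4 = 25.78
  [16→22]: (5.88+4.35)/2 × 6 = 30.69
  Sum = 129.81 µg/mL·hr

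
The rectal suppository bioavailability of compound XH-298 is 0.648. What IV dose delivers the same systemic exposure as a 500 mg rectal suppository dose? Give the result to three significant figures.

Systemic exposure from an extravascular dose = F × D_ev, so the equivalent IV dose is F × D_ev.
D_iv = F × D_ev = 0.648 × 500 = 324 mg

D_iv = 324 mg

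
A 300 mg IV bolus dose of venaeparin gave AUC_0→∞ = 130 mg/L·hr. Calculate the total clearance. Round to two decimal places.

CL = 2.31 L/hr

CL = Dose_iv / AUC_0→∞
   = 300 / 130 = 2.30769 L/hr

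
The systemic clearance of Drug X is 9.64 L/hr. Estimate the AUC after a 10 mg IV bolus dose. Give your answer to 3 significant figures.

AUC_0→∞ = Dose_iv / CL
        = 10 / 9.64 = 1.03734 mg/L·hr

AUC = 1.04 mg/L·hr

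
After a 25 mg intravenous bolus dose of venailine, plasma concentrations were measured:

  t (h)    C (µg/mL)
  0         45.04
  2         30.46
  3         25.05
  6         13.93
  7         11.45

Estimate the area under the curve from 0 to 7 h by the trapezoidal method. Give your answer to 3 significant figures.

AUC = 174 µg/mL·h

Trapezoidal AUC_0→7:
  [0→2]: (45.04+30.46)/2 × 2 = 75.5
  [2→3]: (30.46+25.05)/2 × 1 = 27.755
  [3→6]: (25.05+13.93)/2 × 3 = 58.47
  [6→7]: (13.93+11.45)/2 × 1 = 12.69
  Sum = 174.415 µg/mL·h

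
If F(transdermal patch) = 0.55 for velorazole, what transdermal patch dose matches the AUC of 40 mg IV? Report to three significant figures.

D_transdermal = 72.7 mg

For equal systemic exposure: F × D_ev = D_iv
D_ev = D_iv / F = 40 / 0.55 = 72.7273 mg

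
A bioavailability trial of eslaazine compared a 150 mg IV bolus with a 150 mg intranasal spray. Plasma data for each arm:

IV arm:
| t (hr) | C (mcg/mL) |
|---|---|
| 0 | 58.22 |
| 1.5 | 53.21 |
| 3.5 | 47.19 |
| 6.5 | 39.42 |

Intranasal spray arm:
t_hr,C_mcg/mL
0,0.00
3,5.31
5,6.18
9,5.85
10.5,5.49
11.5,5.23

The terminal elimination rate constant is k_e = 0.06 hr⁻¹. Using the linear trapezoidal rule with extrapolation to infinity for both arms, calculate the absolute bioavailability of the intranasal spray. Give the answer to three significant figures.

F = 0.149

Trapezoidal AUC_0→6.5 (IV):
  [0→1.5]: (58.22+53.21)/2 × 1.5 = 83.5725
  [1.5→3.5]: (53.21+47.19)/2 × 2 = 100.4
  [3.5→6.5]: (47.19+39.42)/2 × 3 = 129.915
  Sum = 313.8875 mcg/mL·hr
IV tail: 39.42/0.06 = 657.000; AUC_iv,0→∞ = 313.8875 + 657.000 = 970.8875 mcg/mL·hr
Trapezoidal AUC_0→11.5 (intranasal spray):
  [0→3]: (0.00+5.31)/2 × 3 = 7.965
  [3→5]: (5.31+6.18)/2 × 2 = 11.49
  [5→9]: (6.18+5.85)/2 × 4 = 24.06
  [9→10.5]: (5.85+5.49)/2 × 1.5 = 8.505
  [10.5→11.5]: (5.49+5.23)/2 × 1 = 5.36
  Sum = 57.38 mcg/mL·hr
intranasal spray tail: 5.23/0.06 = 87.167; AUC_ev,0→∞ = 57.38 + 87.167 = 144.547 mcg/mL·hr
F = (AUC_ev/D_ev)/(AUC_iv/D_iv) = (144.547/150)/(970.8875/150) = 0.963647/6.47258 = 0.1489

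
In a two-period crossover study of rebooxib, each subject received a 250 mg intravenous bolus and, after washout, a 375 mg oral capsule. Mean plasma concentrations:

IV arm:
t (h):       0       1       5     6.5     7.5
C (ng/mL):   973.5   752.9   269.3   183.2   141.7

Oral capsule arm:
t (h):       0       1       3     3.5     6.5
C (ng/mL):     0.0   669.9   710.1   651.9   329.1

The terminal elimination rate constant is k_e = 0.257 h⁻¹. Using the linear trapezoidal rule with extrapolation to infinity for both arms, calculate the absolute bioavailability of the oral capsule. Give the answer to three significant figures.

Trapezoidal AUC_0→7.5 (IV):
  [0→1]: (973.5+752.9)/2 × 1 = 863.2
  [1→5]: (752.9+269.3)/2 × 4 = 2044.4
  [5→6.5]: (269.3+183.2)/2 × 1.5 = 339.375
  [6.5→7.5]: (183.2+141.7)/2 × 1 = 162.45
  Sum = 3409.425 ng/mL·h
IV tail: 141.7/0.257 = 551.362; AUC_iv,0→∞ = 3409.425 + 551.362 = 3960.787 ng/mL·h
Trapezoidal AUC_0→6.5 (oral capsule):
  [0→1]: (0.0+669.9)/2 × 1 = 334.95
  [1→3]: (669.9+710.1)/2 × 2 = 1380.0
  [3→3.5]: (710.1+651.9)/2 × 0.5 = 340.5
  [3.5→6.5]: (651.9+329.1)/2 × 3 = 1471.5
  Sum = 3526.95 ng/mL·h
oral capsule tail: 329.1/0.257 = 1280.545; AUC_ev,0→∞ = 3526.95 + 1280.545 = 4807.495 ng/mL·h
F = (AUC_ev/D_ev)/(AUC_iv/D_iv) = (4807.495/375)/(3960.787/250) = 12.82/15.843148 = 0.8092

F = 0.809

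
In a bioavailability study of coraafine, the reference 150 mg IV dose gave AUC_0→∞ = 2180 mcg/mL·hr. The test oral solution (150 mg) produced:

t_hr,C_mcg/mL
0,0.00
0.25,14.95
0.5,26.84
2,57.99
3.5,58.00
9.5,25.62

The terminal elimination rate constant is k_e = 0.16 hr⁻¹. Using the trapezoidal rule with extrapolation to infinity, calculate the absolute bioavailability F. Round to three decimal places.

Trapezoidal AUC_0→9.5 (oral solution):
  [0→0.25]: (0.00+14.95)/2 × 0.25 = 1.86875
  [0.25→0.5]: (14.95+26.84)/2 × 0.25 = 5.22375
  [0.5→2]: (26.84+57.99)/2 × 1.5 = 63.6225
  [2→3.5]: (57.99+58.00)/2 × 1.5 = 86.9925
  [3.5→9.5]: (58.00+25.62)/2 × 6 = 250.86
  Sum = 408.5675 mcg/mL·hr
Tail: C_last/k_e = 25.62/0.16 = 160.125
AUC_0→∞ (oral solution) = 408.5675 + 160.125 = 568.6925 mcg/mL·hr
F = (AUC_ev/D_ev)/(AUC_iv/D_iv) = (568.6925/150)/(2180/150) = 3.79128/14.5333 = 0.2609

F = 0.261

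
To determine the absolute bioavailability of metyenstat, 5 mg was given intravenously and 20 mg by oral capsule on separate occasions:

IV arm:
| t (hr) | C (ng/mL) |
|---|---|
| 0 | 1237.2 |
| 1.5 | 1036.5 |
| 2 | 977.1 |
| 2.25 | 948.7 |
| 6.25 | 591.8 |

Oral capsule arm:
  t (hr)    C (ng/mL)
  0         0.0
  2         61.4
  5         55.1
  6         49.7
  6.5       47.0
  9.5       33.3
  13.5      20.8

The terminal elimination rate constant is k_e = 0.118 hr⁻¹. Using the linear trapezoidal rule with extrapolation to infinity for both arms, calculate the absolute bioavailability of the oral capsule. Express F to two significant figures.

Trapezoidal AUC_0→6.25 (IV):
  [0→1.5]: (1237.2+1036.5)/2 × 1.5 = 1705.275
  [1.5→2]: (1036.5+977.1)/2 × 0.5 = 503.4
  [2→2.25]: (977.1+948.7)/2 × 0.25 = 240.725
  [2.25→6.25]: (948.7+591.8)/2 × 4 = 3081.0
  Sum = 5530.4 ng/mL·hr
IV tail: 591.8/0.118 = 5015.254; AUC_iv,0→∞ = 5530.4 + 5015.254 = 10545.654 ng/mL·hr
Trapezoidal AUC_0→13.5 (oral capsule):
  [0→2]: (0.0+61.4)/2 × 2 = 61.4
  [2→5]: (61.4+55.1)/2 × 3 = 174.75
  [5→6]: (55.1+49.7)/2 × 1 = 52.4
  [6→6.5]: (49.7+47.0)/2 × 0.5 = 24.175
  [6.5→9.5]: (47.0+33.3)/2 × 3 = 120.45
  [9.5→13.5]: (33.3+20.8)/2 × 4 = 108.2
  Sum = 541.375 ng/mL·hr
oral capsule tail: 20.8/0.118 = 176.271; AUC_ev,0→∞ = 541.375 + 176.271 = 717.646 ng/mL·hr
F = (AUC_ev/D_ev)/(AUC_iv/D_iv) = (717.646/20)/(10545.654/5) = 35.8823/2109.1308 = 0.0170

F = 0.017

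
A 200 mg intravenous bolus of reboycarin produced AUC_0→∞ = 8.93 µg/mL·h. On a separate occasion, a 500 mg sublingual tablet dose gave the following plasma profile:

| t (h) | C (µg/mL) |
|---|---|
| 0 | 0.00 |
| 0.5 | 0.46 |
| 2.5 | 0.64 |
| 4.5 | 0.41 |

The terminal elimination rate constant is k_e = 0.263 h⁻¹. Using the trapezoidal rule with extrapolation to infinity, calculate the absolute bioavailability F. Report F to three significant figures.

Trapezoidal AUC_0→4.5 (sublingual tablet):
  [0→0.5]: (0.00+0.46)/2 × 0.5 = 0.115
  [0.5→2.5]: (0.46+0.64)/2 × 2 = 1.1
  [2.5→4.5]: (0.64+0.41)/2 × 2 = 1.05
  Sum = 2.265 µg/mL·h
Tail: C_last/k_e = 0.41/0.263 = 1.559
AUC_0→∞ (sublingual tablet) = 2.265 + 1.559 = 3.824 µg/mL·h
F = (AUC_ev/D_ev)/(AUC_iv/D_iv) = (3.824/500)/(8.93/200) = 0.007648/0.04465 = 0.1713

F = 0.171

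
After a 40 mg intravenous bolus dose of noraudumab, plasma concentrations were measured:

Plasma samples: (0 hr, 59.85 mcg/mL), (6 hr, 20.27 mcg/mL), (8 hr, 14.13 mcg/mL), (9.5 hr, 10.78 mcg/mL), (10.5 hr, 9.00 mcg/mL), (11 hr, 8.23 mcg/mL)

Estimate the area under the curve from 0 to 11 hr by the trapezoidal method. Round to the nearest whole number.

AUC = 308 mcg/mL·hr

Trapezoidal AUC_0→11:
  [0→6]: (59.85+20.27)/2 × 6 = 240.36
  [6→8]: (20.27+14.13)/2 × 2 = 34.4
  [8→9.5]: (14.13+10.78)/2 × 1.5 = 18.6825
  [9.5→10.5]: (10.78+9.00)/2 × 1 = 9.89
  [10.5→11]: (9.00+8.23)/2 × 0.5 = 4.3075
  Sum = 307.64 mcg/mL·hr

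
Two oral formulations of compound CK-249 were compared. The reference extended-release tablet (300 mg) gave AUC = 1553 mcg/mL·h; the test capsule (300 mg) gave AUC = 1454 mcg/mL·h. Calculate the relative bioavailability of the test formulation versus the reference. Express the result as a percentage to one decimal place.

F_rel = 93.6%

F_rel = (AUC_test/D_test) / (AUC_ref/D_ref)
      = (1454/300) / (1553/300)
      = 4.84667 / 5.17667 = 0.9363 = 93.63%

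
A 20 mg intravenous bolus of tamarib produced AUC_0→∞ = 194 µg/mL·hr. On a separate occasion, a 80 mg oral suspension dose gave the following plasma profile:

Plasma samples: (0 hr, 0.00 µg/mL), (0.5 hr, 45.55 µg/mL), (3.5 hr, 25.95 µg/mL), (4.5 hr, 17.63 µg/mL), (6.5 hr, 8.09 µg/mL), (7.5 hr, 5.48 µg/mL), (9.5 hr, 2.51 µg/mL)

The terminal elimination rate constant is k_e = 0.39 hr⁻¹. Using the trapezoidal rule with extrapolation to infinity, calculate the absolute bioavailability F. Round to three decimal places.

F = 0.241

Trapezoidal AUC_0→9.5 (oral suspension):
  [0→0.5]: (0.00+45.55)/2 × 0.5 = 11.3875
  [0.5→3.5]: (45.55+25.95)/2 × 3 = 107.25
  [3.5→4.5]: (25.95+17.63)/2 × 1 = 21.79
  [4.5→6.5]: (17.63+8.09)/2 × 2 = 25.72
  [6.5→7.5]: (8.09+5.48)/2 × 1 = 6.785
  [7.5→9.5]: (5.48+2.51)/2 × 2 = 7.99
  Sum = 180.9225 µg/mL·hr
Tail: C_last/k_e = 2.51/0.39 = 6.436
AUC_0→∞ (oral suspension) = 180.9225 + 6.436 = 187.3585 µg/mL·hr
F = (AUC_ev/D_ev)/(AUC_iv/D_iv) = (187.3585/80)/(194/20) = 2.34198/9.7 = 0.2414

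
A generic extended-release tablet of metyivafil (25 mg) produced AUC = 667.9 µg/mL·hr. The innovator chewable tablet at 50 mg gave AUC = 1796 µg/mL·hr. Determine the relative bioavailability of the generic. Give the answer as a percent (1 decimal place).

F_rel = (AUC_test/D_test) / (AUC_ref/D_ref)
      = (667.9/25) / (1796/50)
      = 26.716 / 35.92 = 0.7438 = 74.38%

F_rel = 74.4%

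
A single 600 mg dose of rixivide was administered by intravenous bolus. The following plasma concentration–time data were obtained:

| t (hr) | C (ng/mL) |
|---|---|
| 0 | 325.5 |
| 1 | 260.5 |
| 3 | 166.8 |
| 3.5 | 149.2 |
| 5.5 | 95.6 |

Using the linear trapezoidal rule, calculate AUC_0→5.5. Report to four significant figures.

Trapezoidal AUC_0→5.5:
  [0→1]: (325.5+260.5)/2 × 1 = 293.0
  [1→3]: (260.5+166.8)/2 × 2 = 427.3
  [3→3.5]: (166.8+149.2)/2 × 0.5 = 79.0
  [3.5→5.5]: (149.2+95.6)/2 × 2 = 244.8
  Sum = 1044.1 ng/mL·hr

AUC = 1044 ng/mL·hr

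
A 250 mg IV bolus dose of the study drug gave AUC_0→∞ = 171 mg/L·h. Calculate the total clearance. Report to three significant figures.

CL = Dose_iv / AUC_0→∞
   = 250 / 171 = 1.46199 L/h

CL = 1.46 L/h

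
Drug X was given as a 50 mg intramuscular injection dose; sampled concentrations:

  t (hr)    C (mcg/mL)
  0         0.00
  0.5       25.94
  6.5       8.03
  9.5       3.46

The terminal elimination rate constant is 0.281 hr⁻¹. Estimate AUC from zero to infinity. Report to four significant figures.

AUC = 137.9 mcg/mL·hr

Trapezoidal AUC_0→9.5:
  [0→0.5]: (0.00+25.94)/2 × 0.5 = 6.485
  [0.5→6.5]: (25.94+8.03)/2 × 6 = 101.91
  [6.5→9.5]: (8.03+3.46)/2 × 3 = 17.235
  Sum = 125.63 mcg/mL·hr
Extrapolated tail: C_last / k_e = 3.46 / 0.281 = 12.313
AUC_0→∞ = 125.63 + 12.313 = 137.943 mcg/mL·hr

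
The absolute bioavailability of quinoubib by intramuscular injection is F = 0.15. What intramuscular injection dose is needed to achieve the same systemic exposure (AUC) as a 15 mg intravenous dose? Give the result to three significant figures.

D_intramuscular = 100 mg

For equal systemic exposure: F × D_ev = D_iv
D_ev = D_iv / F = 15 / 0.15 = 100 mg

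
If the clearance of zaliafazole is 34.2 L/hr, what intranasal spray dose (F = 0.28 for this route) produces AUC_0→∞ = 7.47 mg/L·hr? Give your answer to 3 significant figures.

Dose = 912 mg

Dose = CL × AUC_0→∞ / F
     = 34.2 × 7.47 / 0.28 = 912.407 mg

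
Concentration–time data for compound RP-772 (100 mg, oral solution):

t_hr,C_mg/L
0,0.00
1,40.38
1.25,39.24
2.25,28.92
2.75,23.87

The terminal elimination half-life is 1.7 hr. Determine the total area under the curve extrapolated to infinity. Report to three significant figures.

AUC = 136 mg/L·hr

Trapezoidal AUC_0→2.75:
  [0→1]: (0.00+40.38)/2 × 1 = 20.19
  [1→1.25]: (40.38+39.24)/2 × 0.25 = 9.9525
  [1.25→2.25]: (39.24+28.92)/2 × 1 = 34.08
  [2.25→2.75]: (28.92+23.87)/2 × 0.5 = 13.1975
  Sum = 77.42 mg/L·hr
k_e = ln2 / t½ = 0.693147 / 1.7 = 0.4077 hr^-1
Extrapolated tail: C_last / k_e = 23.87 / 0.4077 = 58.548
AUC_0→∞ = 77.42 + 58.548 = 135.968 mg/L·hr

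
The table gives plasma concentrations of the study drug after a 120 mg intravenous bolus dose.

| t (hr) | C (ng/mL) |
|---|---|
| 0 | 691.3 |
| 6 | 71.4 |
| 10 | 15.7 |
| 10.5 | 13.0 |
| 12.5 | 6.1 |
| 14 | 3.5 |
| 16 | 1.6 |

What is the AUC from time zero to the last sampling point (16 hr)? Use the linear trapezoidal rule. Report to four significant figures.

Trapezoidal AUC_0→16:
  [0→6]: (691.3+71.4)/2 × 6 = 2288.1
  [6→10]: (71.4+15.7)/2 × 4 = 174.2
  [10→10.5]: (15.7+13.0)/2 × 0.5 = 7.175
  [10.5→12.5]: (13.0+6.1)/2 × 2 = 19.1
  [12.5→14]: (6.1+3.5)/2 × 1.5 = 7.2
  [14→16]: (3.5+1.6)/2 × 2 = 5.1
  Sum = 2500.875 ng/mL·hr

AUC = 2501 ng/mL·hr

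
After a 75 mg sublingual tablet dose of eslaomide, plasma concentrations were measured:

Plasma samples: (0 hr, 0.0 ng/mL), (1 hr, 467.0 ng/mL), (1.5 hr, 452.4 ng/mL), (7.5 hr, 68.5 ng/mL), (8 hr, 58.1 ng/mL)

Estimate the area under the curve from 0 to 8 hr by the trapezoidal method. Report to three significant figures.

AUC = 2060 ng/mL·hr

Trapezoidal AUC_0→8:
  [0→1]: (0.0+467.0)/2 × 1 = 233.5
  [1→1.5]: (467.0+452.4)/2 × 0.5 = 229.85
  [1.5→7.5]: (452.4+68.5)/2 × 6 = 1562.7
  [7.5→8]: (68.5+58.1)/2 × 0.5 = 31.65
  Sum = 2057.7 ng/mL·hr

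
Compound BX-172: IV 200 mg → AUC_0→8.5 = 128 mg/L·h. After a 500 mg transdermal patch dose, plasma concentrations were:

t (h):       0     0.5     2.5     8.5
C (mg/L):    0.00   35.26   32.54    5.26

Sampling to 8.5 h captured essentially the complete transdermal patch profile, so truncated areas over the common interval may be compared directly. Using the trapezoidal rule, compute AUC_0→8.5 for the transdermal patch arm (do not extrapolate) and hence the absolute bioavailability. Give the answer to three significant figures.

F = 0.594

Trapezoidal AUC_0→8.5 (transdermal patch):
  [0→0.5]: (0.00+35.26)/2 × 0.5 = 8.815
  [0.5→2.5]: (35.26+32.54)/2 × 2 = 67.8
  [2.5→8.5]: (32.54+5.26)/2 × 6 = 113.4
  Sum = 190.015 mg/L·h
F = (AUC_ev/D_ev)/(AUC_iv/D_iv) = (190.015/500)/(128/200) = 0.38003/0.64 = 0.5938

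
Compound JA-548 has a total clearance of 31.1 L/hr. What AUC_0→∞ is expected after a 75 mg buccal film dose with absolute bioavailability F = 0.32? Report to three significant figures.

AUC = 0.772 mg/L·hr

AUC_0→∞ = F × Dose / CL
        = 0.32 × 75 / 31.1 = 0.771704 mg/L·hr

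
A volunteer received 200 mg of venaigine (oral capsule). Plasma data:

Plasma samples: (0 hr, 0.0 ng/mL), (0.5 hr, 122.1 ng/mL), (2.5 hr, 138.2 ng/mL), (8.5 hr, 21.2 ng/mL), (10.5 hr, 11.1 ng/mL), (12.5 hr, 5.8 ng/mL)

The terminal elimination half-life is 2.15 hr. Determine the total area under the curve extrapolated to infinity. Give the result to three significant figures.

AUC = 836 ng/mL·hr

Trapezoidal AUC_0→12.5:
  [0→0.5]: (0.0+122.1)/2 × 0.5 = 30.525
  [0.5→2.5]: (122.1+138.2)/2 × 2 = 260.3
  [2.5→8.5]: (138.2+21.2)/2 × 6 = 478.2
  [8.5→10.5]: (21.2+11.1)/2 × 2 = 32.3
  [10.5→12.5]: (11.1+5.8)/2 × 2 = 16.9
  Sum = 818.225 ng/mL·hr
k_e = ln2 / t½ = 0.693147 / 2.15 = 0.3224 hr^-1
Extrapolated tail: C_last / k_e = 5.8 / 0.3224 = 17.990
AUC_0→∞ = 818.225 + 17.990 = 836.215 ng/mL·hr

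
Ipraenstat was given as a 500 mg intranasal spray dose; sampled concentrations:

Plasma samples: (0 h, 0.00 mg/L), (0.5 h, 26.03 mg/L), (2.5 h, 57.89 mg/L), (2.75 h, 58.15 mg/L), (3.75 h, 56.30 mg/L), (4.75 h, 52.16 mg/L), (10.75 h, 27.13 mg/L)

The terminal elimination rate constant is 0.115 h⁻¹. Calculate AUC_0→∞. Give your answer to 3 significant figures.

Trapezoidal AUC_0→10.75:
  [0→0.5]: (0.00+26.03)/2 × 0.5 = 6.5075
  [0.5→2.5]: (26.03+57.89)/2 × 2 = 83.92
  [2.5→2.75]: (57.89+58.15)/2 × 0.25 = 14.505
  [2.75→3.75]: (58.15+56.30)/2 × 1 = 57.225
  [3.75→4.75]: (56.30+52.16)/2 × 1 = 54.23
  [4.75→10.75]: (52.16+27.13)/2 × 6 = 237.87
  Sum = 454.2575 mg/L·h
Extrapolated tail: C_last / k_e = 27.13 / 0.115 = 235.913
AUC_0→∞ = 454.2575 + 235.913 = 690.1705 mg/L·h

AUC = 690 mg/L·h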